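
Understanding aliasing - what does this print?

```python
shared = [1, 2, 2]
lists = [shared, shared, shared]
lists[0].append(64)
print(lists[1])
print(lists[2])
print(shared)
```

Key concept: list of same reference.
Step by step:
`shared = [1, 2, 2]` → shared = [1, 2, 2]
`lists = [shared, shared, shared]` → lists = [[1, 2, 2], [1, 2, 2], [1, 2, 2]]
`lists[0].append(64)` → shared = [1, 2, 2, 64]; lists = [[1, 2, 2, 64], [1, 2, 2, 64], [1, 2, 2, 64]]
`print(lists[1])` → prints [1, 2, 2, 64]
`print(lists[2])` → prints [1, 2, 2, 64]
`print(shared)` → prints [1, 2, 2, 64]

Answer:
[1, 2, 2, 64]
[1, 2, 2, 64]
[1, 2, 2, 64]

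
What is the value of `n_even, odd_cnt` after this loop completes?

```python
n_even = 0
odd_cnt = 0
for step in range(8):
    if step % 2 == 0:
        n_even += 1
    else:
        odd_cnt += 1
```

Count evens and odds in range(8)
`n_even, odd_cnt` takes the values: (0, 0) → (1, 0) → (1, 1) → (2, 1) → (2, 2) → (3, 2) → (3, 3) → (4, 3) → (4, 4)

Answer: 4, 4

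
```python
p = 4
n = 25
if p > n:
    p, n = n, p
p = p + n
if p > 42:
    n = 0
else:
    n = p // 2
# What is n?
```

Trace:
`p = 4` → p = 4
`n = 25` → n = 25
`if p > n: ...` → p > n is False → no variable changes
`p = p + n` → p = 29
`if p > 42: ...` → p > 42 is False, take else branch → n = 14
So n = 14

Answer: 14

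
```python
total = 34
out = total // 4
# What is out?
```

Trace:
`total = 34` → total = 34
`out = total // 4` → out = 8
So out = 8

Answer: 8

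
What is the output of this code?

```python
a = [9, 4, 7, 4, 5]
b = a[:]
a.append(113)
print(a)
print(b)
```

Key concept: slice [:] creates copy.
Step by step:
`a = [9, 4, 7, 4, 5]` → a = [9, 4, 7, 4, 5]
`b = a[:]` → b = [9, 4, 7, 4, 5]
`a.append(113)` → a = [9, 4, 7, 4, 5, 113]
`print(a)` → prints [9, 4, 7, 4, 5, 113]
`print(b)` → prints [9, 4, 7, 4, 5]

Answer:
[9, 4, 7, 4, 5, 113]
[9, 4, 7, 4, 5]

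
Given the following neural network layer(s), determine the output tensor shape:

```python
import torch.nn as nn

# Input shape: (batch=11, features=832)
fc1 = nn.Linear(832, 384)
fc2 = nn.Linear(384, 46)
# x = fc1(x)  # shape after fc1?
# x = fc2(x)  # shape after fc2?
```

Input: (11, 832) -> after fc1: (11, 384) -> Output: (11, 46)

Answer: (11, 46)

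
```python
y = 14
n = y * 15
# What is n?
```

Trace:
`y = 14` → y = 14
`n = y * 15` → n = 210
So n = 210

Answer: 210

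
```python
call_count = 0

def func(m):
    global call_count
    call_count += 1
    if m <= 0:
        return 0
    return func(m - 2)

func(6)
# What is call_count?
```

Linear recursion stepping by 2: 4 calls from m=6 down to ≤0.

Answer: 4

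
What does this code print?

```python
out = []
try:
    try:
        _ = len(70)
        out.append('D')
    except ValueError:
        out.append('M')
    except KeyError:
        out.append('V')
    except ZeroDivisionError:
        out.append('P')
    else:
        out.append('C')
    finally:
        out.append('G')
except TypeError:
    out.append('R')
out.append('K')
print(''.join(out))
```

Execution trace: 'G' (finally) → 'R' (outer except TypeError) → 'K' (after the try/except). Output: GRK

Answer: GRK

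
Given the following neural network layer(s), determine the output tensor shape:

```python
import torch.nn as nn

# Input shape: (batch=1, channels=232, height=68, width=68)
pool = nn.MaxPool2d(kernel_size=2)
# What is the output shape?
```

Input: (1, 232, 68, 68) -> Output: (1, 232, 34, 34)

Answer: (1, 232, 34, 34)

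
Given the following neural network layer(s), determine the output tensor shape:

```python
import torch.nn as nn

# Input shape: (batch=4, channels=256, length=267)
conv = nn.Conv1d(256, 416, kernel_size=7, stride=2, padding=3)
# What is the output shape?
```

Input: (4, 256, 267) -> Output: (4, 416, 134)

Answer: (4, 416, 134)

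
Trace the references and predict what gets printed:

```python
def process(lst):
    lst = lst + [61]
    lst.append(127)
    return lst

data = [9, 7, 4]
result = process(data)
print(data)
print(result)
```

Key concept: rebinding parameter vs mutation.
Step by step:
`data = [9, 7, 4]` → data = [9, 7, 4]
`result = process(data)` → result = [9, 7, 4, 61, 127]
`print(data)` → prints [9, 7, 4]
`print(result)` → prints [9, 7, 4, 61, 127]

Answer:
[9, 7, 4]
[9, 7, 4, 61, 127]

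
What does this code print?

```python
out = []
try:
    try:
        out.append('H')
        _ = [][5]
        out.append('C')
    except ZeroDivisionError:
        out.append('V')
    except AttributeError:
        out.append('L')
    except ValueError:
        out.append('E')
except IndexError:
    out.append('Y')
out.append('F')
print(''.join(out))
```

Execution trace: 'H' (try body) → 'Y' (outer except IndexError) → 'F' (after the try/except). Output: HYF

Answer: HYF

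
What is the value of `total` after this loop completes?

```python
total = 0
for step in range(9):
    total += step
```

Sum of 0 to 8 = 36
`total` takes the values: 0 → 1 → 3 → 6 → 10 → 15 → 21 → 28 → 36

Answer: 36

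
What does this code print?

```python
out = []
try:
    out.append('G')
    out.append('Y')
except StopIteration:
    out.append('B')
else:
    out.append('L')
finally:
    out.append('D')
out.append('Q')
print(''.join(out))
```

Execution trace: 'G' (try body) → 'Y' (try body, no exception) → 'L' (else) → 'D' (finally) → 'Q' (after the try/except). Output: GYLDQ

Answer: GYLDQ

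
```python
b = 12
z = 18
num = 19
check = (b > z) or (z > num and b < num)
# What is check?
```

Trace:
`b = 12` → b = 12
`z = 18` → z = 18
`num = 19` → num = 19
`check = (b > z) or (z > num and b < num)` → check = False
So check = False

Answer: False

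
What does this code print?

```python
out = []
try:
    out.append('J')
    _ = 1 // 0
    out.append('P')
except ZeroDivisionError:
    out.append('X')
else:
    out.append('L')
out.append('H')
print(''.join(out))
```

Execution trace: 'J' (try body) → 'X' (except ZeroDivisionError) → 'H' (after the try/except). Output: JXH

Answer: JXH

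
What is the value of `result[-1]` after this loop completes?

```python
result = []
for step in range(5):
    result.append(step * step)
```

Last element of squares 0 to 4
`result` takes the values: [] → [0] → [0, 1] → [0, 1, 4] → [0, 1, 4, 9] → [0, 1, 4, 9, 16]
So `result[-1]` = 16

Answer: 16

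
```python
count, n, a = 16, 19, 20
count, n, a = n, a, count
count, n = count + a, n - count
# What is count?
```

Trace:
`count, n, a = 16, 19, 20` → count = 16; n = 19; a = 20
`count, n, a = n, a, count` → count = 19; n = 20; a = 16
`count, n = count + a, n - count` → count = 35; n = 1
So count = 35

Answer: 35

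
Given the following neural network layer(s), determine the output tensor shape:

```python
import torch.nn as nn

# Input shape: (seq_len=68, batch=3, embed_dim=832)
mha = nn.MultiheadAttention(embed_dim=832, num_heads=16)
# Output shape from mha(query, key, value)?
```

Input: (68, 3, 832) -> Output: (68, 3, 832)

Answer: (68, 3, 832)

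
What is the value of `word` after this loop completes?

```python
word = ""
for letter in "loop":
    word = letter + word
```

Reverse 'loop'
`word` takes the values: "" → "l" → "ol" → "ool" → "pool"

Answer: "pool"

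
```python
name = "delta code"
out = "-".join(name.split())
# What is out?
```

Trace:
`name = "delta code"` → name = 'delta code'
`out = "-".join(name.split())` → out = 'delta-code'
So out = 'delta-code'

Answer: 'delta-code'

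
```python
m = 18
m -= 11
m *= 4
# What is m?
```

Trace:
`m = 18` → m = 18
`m -= 11` → m = 7
`m *= 4` → m = 28
So m = 28

Answer: 28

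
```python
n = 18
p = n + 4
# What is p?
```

Trace:
`n = 18` → n = 18
`p = n + 4` → p = 22
So p = 22

Answer: 22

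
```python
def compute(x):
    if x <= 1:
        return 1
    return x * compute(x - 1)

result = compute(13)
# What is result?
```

compute(13) = 13 * 12 * 11 * 10 * 9 * 8 * 7 * 6 * 5 * 4 * 3 * 2 * 1 = 6227020800

Answer: 6227020800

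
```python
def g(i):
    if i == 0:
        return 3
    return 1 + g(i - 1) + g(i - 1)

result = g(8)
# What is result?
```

g(i) = 1 + 2·g(i-1), g(0)=3. Closed form: (3+1)·2^8 - 1 = 1023.

Answer: 1023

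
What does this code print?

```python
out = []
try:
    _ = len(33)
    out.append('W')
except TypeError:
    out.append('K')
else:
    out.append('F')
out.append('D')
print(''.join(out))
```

Execution trace: 'K' (except TypeError) → 'D' (after the try/except). Output: KD

Answer: KD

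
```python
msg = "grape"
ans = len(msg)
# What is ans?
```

Trace:
`msg = "grape"` → msg = 'grape'
`ans = len(msg)` → ans = 5
So ans = 5

Answer: 5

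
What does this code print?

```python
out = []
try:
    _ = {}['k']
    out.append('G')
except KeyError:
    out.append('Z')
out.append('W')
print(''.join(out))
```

Execution trace: 'Z' (except KeyError) → 'W' (after the try/except). Output: ZW

Answer: ZW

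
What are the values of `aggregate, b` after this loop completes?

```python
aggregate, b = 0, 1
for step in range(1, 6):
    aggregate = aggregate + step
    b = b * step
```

Sum and factorial of 1 to 5
`aggregate, b` takes the values: (0, 1) → (1, 1) → (3, 1) → (3, 2) → (6, 2) → (6, 6) → (10, 6) → (10, 24) → (15, 24) → (15, 120)

Answer: 15, 120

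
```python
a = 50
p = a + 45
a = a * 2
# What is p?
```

Trace:
`a = 50` → a = 50
`p = a + 45` → p = 95
`a = a * 2` → a = 100
So p = 95

Answer: 95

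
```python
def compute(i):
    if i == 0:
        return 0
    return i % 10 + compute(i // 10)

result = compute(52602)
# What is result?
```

Sum of digits of 52602: 2 + 0 + 6 + 2 + 5 = 15

Answer: 15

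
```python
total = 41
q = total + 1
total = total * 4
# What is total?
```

Trace:
`total = 41` → total = 41
`q = total + 1` → q = 42
`total = total * 4` → total = 164
So total = 164

Answer: 164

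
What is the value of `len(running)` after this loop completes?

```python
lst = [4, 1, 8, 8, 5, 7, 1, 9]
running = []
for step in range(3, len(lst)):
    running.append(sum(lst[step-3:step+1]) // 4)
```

Number of 4-element averages
`running` takes the values: [] → [5] → [5, 5] → [5, 5, 7] → [5, 5, 7, 5] → [5, 5, 7, 5, 5]
So `len(running)` = 5

Answer: 5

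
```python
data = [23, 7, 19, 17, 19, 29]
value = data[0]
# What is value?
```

Trace:
`data = [23, 7, 19, 17, 19, 29]` → data = [23, 7, 19, 17, 19, 29]
`value = data[0]` → value = 23
So value = 23

Answer: 23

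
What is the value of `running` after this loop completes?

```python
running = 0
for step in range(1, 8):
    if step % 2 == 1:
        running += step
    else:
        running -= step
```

Add odd, subtract even
`running` takes the values: 0 → 1 → -1 → 2 → -2 → 3 → -3 → 4

Answer: 4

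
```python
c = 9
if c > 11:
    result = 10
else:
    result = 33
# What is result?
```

Trace:
`c = 9` → c = 9
`if c > 11: ...` → c > 11 is False, take else branch → result = 33
So result = 33

Answer: 33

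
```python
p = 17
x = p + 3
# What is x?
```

Trace:
`p = 17` → p = 17
`x = p + 3` → x = 20
So x = 20

Answer: 20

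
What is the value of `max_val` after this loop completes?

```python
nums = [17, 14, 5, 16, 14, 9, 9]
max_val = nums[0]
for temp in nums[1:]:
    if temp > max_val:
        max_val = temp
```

Maximum of [17, 14, 5, 16, 14, 9, 9]
`max_val` takes the values: 17

Answer: 17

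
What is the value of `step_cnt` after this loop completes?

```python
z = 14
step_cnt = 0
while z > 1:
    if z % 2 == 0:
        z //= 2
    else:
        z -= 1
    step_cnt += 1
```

Steps to reduce 14 to 1
`step_cnt` takes the values: 0 → 1 → 2 → 3 → 4 → 5

Answer: 5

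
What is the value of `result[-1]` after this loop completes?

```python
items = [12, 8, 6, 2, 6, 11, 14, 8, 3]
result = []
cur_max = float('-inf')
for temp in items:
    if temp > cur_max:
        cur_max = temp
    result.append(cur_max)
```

Running max ends at 14
`result` takes the values: [] → [12] → [12, 12] → [12, 12, 12] → [12, 12, 12, 12] → [12, 12, 12, 12, 12] → [12, 12, 12, 12, 12, 12] → [12, 12, 12, 12, 12, 12, 14] → [12, 12, 12, 12, 12, 12, 14, 14] → [12, 12, 12, 12, 12, 12, 14, 14, 14]
So `result[-1]` = 14

Answer: 14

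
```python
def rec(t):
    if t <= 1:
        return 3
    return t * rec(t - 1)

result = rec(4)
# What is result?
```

rec(4) = 4 * 3 * 2 * 3 = 72

Answer: 72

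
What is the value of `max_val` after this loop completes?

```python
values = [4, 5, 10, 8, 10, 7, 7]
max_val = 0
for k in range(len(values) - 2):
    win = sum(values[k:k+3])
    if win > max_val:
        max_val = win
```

Max sum of 3-element window in [4, 5, 10, 8, 10, 7, 7]
`max_val` takes the values: 0 → 19 → 23 → 28

Answer: 28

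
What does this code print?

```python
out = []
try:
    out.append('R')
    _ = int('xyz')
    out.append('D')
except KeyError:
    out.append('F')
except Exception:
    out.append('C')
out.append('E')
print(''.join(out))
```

Execution trace: 'R' (try body) → 'C' (except Exception) → 'E' (after the try/except). Output: RCE

Answer: RCE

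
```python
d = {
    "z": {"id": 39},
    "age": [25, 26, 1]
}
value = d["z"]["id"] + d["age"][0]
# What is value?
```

Trace:
`d = { ...` → d = {'z': {'id': 39}, 'age': [25, 26, 1]}
`value = d["z"]["id"] + d["age"][0]` → value = 64
So value = 64

Answer: 64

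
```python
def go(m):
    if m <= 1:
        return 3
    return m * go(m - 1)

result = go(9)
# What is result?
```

go(9) = 9 * 8 * 7 * 6 * 5 * 4 * 3 * 2 * 3 = 1088640

Answer: 1088640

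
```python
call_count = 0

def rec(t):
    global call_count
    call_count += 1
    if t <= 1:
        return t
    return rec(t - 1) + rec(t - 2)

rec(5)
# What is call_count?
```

Calls(t) = 1 + Calls(t-1) + Calls(t-2); Calls(0)=Calls(1)=1. For t=5 this gives 15.

Answer: 15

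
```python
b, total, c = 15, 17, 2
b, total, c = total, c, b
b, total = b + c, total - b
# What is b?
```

Trace:
`b, total, c = 15, 17, 2` → b = 15; total = 17; c = 2
`b, total, c = total, c, b` → b = 17; total = 2; c = 15
`b, total = b + c, total - b` → b = 32; total = -15
So b = 32

Answer: 32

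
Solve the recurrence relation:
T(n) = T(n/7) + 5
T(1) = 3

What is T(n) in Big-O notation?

Each step divides n by 7 and adds 5. After log_7(n) steps we reach T(1)=3. So T(n) = 5·log_7(n) + 3 = O(log n).

Answer: O(log n)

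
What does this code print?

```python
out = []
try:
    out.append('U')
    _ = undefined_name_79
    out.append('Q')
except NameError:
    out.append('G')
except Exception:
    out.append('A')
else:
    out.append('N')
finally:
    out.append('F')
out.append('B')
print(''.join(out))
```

Execution trace: 'U' (try body) → 'G' (except NameError) → 'F' (finally) → 'B' (after the try/except). Output: UGFB

Answer: UGFB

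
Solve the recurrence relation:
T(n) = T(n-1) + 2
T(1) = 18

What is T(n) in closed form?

Unrolling: T(n) = T(1) + 2·(n-1) = 18 + 2(n-1) = 2n + 16.

Answer: T(n) = 2n + 16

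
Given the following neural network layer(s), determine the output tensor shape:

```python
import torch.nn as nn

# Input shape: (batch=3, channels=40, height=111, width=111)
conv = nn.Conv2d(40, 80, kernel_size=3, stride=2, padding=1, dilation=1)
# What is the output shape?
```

Input: (3, 40, 111, 111) -> Output: (3, 80, 56, 56)

Answer: (3, 80, 56, 56)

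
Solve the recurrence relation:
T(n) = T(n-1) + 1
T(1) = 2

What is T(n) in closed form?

Unrolling: T(n) = T(1) + 1·(n-1) = 2 + 1(n-1) = n + 1.

Answer: T(n) = n + 1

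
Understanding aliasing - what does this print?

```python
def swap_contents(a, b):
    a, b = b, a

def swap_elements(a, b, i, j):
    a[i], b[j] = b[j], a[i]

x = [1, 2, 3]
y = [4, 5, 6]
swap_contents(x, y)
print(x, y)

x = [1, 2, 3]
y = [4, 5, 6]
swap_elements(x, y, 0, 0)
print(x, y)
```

Key concept: parameter rebinding vs mutation.
Step by step:
`x = [1, 2, 3]` → x = [1, 2, 3]
`y = [4, 5, 6]` → y = [4, 5, 6]
`swap_contents(x, y)` → no visible change to tracked variables
`print(x, y)` → prints [1, 2, 3] [4, 5, 6]
`x = [1, 2, 3]` → x = [1, 2, 3]
`y = [4, 5, 6]` → y = [4, 5, 6]
`swap_elements(x, y, 0, 0)` → x = [4, 2, 3]; y = [1, 5, 6]
`print(x, y)` → prints [4, 2, 3] [1, 5, 6]

Answer:
[1, 2, 3] [4, 5, 6]
[4, 2, 3] [1, 5, 6]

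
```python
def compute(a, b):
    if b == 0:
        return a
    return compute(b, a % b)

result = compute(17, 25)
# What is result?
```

compute(17, 25) -> compute(25, 17) -> compute(17, 8) -> compute(8, 1) -> compute(1, 0) -> 1

Answer: 1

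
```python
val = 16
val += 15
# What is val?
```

Trace:
`val = 16` → val = 16
`val += 15` → val = 31
So val = 31

Answer: 31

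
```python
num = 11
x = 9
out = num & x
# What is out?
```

Trace:
`num = 11` → num = 11
`x = 9` → x = 9
`out = num & x` → out = 9
So out = 9

Answer: 9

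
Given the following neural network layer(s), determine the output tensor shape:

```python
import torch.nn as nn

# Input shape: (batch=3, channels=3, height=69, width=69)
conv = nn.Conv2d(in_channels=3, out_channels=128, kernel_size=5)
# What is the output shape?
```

Input: (3, 3, 69, 69) -> Output: (3, 128, 65, 65)

Answer: (3, 128, 65, 65)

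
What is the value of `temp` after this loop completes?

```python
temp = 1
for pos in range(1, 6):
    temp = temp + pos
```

Start at 1, add 1 through 5
`temp` takes the values: 1 → 2 → 4 → 7 → 11 → 16

Answer: 16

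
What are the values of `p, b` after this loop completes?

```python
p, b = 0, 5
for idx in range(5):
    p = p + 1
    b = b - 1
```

p goes 0→5, b goes 5→0
`p, b` takes the values: (0, 5) → (1, 5) → (1, 4) → (2, 4) → (2, 3) → (3, 3) → (3, 2) → (4, 2) → (4, 1) → (5, 1) → (5, 0)

Answer: 5, 0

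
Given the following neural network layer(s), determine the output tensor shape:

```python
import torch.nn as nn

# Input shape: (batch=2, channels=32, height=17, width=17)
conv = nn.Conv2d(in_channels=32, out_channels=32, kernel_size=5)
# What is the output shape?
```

Input: (2, 32, 17, 17) -> Output: (2, 32, 13, 13)

Answer: (2, 32, 13, 13)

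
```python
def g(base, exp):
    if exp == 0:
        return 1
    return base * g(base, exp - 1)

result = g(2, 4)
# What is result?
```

g(2, 4) = 2 * 2 * 2 * 2 = 16

Answer: 16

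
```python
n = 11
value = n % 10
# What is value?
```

Trace:
`n = 11` → n = 11
`value = n % 10` → value = 1
So value = 1

Answer: 1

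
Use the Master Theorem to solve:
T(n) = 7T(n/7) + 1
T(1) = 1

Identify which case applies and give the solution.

a=7, b=7, f(n)=1. log_7(7) = 1. Since c=0 < 1, Case 1 applies: T(n) = Θ(n^log_b(a)) = O(n).

Answer: O(n) - Case 1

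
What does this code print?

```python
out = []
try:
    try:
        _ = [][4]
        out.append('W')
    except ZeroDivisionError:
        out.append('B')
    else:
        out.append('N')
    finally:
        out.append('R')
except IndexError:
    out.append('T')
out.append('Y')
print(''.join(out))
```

Execution trace: 'R' (finally) → 'T' (outer except IndexError) → 'Y' (after the try/except). Output: RTY

Answer: RTY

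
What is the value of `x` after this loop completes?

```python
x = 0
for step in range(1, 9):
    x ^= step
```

XOR of 1 to 8
`x` takes the values: 0 → 1 → 3 → 0 → 4 → 1 → 7 → 0 → 8

Answer: 8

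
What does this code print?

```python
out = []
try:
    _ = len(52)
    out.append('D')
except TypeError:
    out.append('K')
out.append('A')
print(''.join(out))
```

Execution trace: 'K' (except TypeError) → 'A' (after the try/except). Output: KA

Answer: KA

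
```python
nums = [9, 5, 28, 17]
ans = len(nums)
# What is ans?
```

Trace:
`nums = [9, 5, 28, 17]` → nums = [9, 5, 28, 17]
`ans = len(nums)` → ans = 4
So ans = 4

Answer: 4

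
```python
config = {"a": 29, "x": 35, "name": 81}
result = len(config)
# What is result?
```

Trace:
`config = {"a": 29, "x": 35, "name": 81}` → config = {'a': 29, 'x': 35, 'name': 81}
`result = len(config)` → result = 3
So result = 3

Answer: 3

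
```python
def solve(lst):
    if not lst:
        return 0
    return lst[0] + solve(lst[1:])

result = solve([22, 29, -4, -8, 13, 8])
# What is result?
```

22 + 29 + (-4) + (-8) + 13 + 8 + 0 = 60

Answer: 60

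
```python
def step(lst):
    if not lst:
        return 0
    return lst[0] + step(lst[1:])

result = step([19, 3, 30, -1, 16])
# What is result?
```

19 + 3 + 30 + (-1) + 16 + 0 = 67

Answer: 67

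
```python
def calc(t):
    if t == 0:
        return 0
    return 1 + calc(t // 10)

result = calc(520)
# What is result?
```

Count of digits of 520: 3

Answer: 3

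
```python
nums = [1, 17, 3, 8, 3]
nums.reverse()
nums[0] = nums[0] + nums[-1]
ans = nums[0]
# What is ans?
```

Trace:
`nums = [1, 17, 3, 8, 3]` → nums = [1, 17, 3, 8, 3]
`nums.reverse()` → nums = [3, 8, 3, 17, 1]
`nums[0] = nums[0] + nums[-1]` → nums = [4, 8, 3, 17, 1]
`ans = nums[0]` → ans = 4
So ans = 4

Answer: 4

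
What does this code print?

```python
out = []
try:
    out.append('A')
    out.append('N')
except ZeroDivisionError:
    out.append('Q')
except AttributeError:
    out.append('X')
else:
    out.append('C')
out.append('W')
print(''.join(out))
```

Execution trace: 'A' (try body) → 'N' (try body, no exception) → 'C' (else) → 'W' (after the try/except). Output: ANCW

Answer: ANCW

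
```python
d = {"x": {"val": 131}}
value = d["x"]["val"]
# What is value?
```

Trace:
`d = {"x": {"val": 131}}` → d = {'x': {'val': 131}}
`value = d["x"]["val"]` → value = 131
So value = 131

Answer: 131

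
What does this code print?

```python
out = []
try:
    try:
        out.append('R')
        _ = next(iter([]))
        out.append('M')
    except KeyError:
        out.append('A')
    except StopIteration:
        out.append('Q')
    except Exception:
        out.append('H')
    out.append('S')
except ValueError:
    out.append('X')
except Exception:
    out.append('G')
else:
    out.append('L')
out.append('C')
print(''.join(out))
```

Execution trace: 'R' (inner try body) → 'Q' (inner except StopIteration) → 'S' (try body, no exception) → 'L' (else) → 'C' (after the try/except). Output: RQSLC

Answer: RQSLC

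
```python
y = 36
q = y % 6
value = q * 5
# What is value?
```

Trace:
`y = 36` → y = 36
`q = y % 6` → q = 0
`value = q * 5` → value = 0
So value = 0

Answer: 0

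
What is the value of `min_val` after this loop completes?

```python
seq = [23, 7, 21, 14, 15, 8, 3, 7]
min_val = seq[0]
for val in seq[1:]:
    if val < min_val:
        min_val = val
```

Minimum of [23, 7, 21, 14, 15, 8, 3, 7]
`min_val` takes the values: 23 → 7 → 3

Answer: 3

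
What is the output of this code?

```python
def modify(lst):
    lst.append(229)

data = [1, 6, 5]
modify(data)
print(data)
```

Key concept: function modifies passed list.
Step by step:
`data = [1, 6, 5]` → data = [1, 6, 5]
`modify(data)` → data = [1, 6, 5, 229]
`print(data)` → prints [1, 6, 5, 229]

Answer: [1, 6, 5, 229]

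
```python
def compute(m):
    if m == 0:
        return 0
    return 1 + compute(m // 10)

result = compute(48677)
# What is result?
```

Count of digits of 48677: 5

Answer: 5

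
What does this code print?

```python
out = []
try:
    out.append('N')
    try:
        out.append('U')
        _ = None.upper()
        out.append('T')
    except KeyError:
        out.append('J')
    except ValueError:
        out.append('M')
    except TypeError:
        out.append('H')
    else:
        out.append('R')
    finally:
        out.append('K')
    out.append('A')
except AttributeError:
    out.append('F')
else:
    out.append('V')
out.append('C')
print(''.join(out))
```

Execution trace: 'N' (try body) → 'U' (inner try body) → 'K' (inner finally) → 'F' (except AttributeError) → 'C' (after the try/except). Output: NUKFC

Answer: NUKFC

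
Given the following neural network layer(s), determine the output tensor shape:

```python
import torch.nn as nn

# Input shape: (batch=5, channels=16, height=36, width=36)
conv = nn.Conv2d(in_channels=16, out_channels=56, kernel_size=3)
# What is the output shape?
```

Input: (5, 16, 36, 36) -> Output: (5, 56, 34, 34)

Answer: (5, 56, 34, 34)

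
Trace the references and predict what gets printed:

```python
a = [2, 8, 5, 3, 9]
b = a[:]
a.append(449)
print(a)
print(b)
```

Key concept: slice [:] creates copy.
Step by step:
`a = [2, 8, 5, 3, 9]` → a = [2, 8, 5, 3, 9]
`b = a[:]` → b = [2, 8, 5, 3, 9]
`a.append(449)` → a = [2, 8, 5, 3, 9, 449]
`print(a)` → prints [2, 8, 5, 3, 9, 449]
`print(b)` → prints [2, 8, 5, 3, 9]

Answer:
[2, 8, 5, 3, 9, 449]
[2, 8, 5, 3, 9]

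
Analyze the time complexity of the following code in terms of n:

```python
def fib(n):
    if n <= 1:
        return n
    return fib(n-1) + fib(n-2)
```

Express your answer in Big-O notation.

This is Recursive Fibonacci (naive). Time complexity: O(2^n).

Answer: O(2^n)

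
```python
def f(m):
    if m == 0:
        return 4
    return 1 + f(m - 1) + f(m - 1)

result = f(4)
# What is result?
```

f(m) = 1 + 2·f(m-1), f(0)=4. Closed form: (4+1)·2^4 - 1 = 79.

Answer: 79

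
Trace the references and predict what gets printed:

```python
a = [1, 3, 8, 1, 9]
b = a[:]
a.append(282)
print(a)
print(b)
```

Key concept: slice [:] creates copy.
Step by step:
`a = [1, 3, 8, 1, 9]` → a = [1, 3, 8, 1, 9]
`b = a[:]` → b = [1, 3, 8, 1, 9]
`a.append(282)` → a = [1, 3, 8, 1, 9, 282]
`print(a)` → prints [1, 3, 8, 1, 9, 282]
`print(b)` → prints [1, 3, 8, 1, 9]

Answer:
[1, 3, 8, 1, 9, 282]
[1, 3, 8, 1, 9]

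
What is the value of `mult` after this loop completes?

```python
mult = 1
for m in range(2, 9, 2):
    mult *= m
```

Product of even numbers 2 to 8
`mult` takes the values: 1 → 2 → 8 → 48 → 384

Answer: 384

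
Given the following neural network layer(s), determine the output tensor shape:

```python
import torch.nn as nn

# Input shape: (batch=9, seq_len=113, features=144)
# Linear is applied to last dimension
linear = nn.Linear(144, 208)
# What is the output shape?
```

Input: (9, 113, 144) -> Output: (9, 113, 208)

Answer: (9, 113, 208)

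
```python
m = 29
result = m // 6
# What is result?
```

Trace:
`m = 29` → m = 29
`result = m // 6` → result = 4
So result = 4

Answer: 4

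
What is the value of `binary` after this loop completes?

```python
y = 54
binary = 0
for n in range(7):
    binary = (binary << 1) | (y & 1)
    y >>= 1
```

Reverse lowest 7 bits of 54
`binary` takes the values: 0 → 1 → 3 → 6 → 13 → 27 → 54

Answer: 54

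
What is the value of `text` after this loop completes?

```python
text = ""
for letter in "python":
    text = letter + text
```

Reverse 'python'
`text` takes the values: "" → "p" → "yp" → "typ" → "htyp" → "ohtyp" → "nohtyp"

Answer: "nohtyp"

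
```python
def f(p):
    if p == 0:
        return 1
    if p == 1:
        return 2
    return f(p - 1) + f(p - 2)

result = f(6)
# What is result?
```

Build up from base cases: f(0)=1, f(1)=2, f(2)=3, f(3)=5, f(4)=8, f(5)=13, f(6)=21

Answer: 21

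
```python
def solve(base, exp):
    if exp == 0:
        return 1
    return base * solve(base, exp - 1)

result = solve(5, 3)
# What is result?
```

solve(5, 3) = 5 * 5 * 5 = 125

Answer: 125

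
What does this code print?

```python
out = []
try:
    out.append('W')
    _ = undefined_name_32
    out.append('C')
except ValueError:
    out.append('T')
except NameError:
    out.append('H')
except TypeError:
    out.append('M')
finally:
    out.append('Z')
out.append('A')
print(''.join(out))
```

Execution trace: 'W' (try body) → 'H' (except NameError) → 'Z' (finally) → 'A' (after the try/except). Output: WHZA

Answer: WHZA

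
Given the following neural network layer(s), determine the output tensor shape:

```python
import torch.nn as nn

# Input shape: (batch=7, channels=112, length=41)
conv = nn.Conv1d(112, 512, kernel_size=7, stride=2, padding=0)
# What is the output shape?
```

Input: (7, 112, 41) -> Output: (7, 512, 18)

Answer: (7, 512, 18)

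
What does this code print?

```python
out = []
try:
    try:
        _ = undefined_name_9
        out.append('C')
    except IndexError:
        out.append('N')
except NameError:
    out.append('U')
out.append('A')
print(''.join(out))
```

Execution trace: 'U' (outer except NameError) → 'A' (after the try/except). Output: UA

Answer: UA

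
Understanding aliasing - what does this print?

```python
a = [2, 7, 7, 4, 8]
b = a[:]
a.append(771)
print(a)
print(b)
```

Key concept: slice [:] creates copy.
Step by step:
`a = [2, 7, 7, 4, 8]` → a = [2, 7, 7, 4, 8]
`b = a[:]` → b = [2, 7, 7, 4, 8]
`a.append(771)` → a = [2, 7, 7, 4, 8, 771]
`print(a)` → prints [2, 7, 7, 4, 8, 771]
`print(b)` → prints [2, 7, 7, 4, 8]

Answer:
[2, 7, 7, 4, 8, 771]
[2, 7, 7, 4, 8]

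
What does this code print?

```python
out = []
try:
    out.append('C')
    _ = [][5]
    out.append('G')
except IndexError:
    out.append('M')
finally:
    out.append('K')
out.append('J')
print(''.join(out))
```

Execution trace: 'C' (try body) → 'M' (except IndexError) → 'K' (finally) → 'J' (after the try/except). Output: CMKJ

Answer: CMKJ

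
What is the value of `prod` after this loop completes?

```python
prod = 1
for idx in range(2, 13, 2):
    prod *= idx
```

Product of even numbers 2 to 12
`prod` takes the values: 1 → 2 → 8 → 48 → 384 → 3840 → 46080

Answer: 46080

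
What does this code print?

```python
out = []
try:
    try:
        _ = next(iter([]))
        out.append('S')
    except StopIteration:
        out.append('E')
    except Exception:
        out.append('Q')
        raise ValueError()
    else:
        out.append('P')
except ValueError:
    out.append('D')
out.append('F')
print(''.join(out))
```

Execution trace: 'E' (inner except StopIteration) → 'F' (after the try/except). Output: EF

Answer: EF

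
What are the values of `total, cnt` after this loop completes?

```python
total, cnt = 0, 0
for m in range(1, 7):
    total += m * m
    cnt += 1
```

Sum of squares and count
`total, cnt` takes the values: (0, 0) → (1, 0) → (1, 1) → (5, 1) → (5, 2) → (14, 2) → (14, 3) → (30, 3) → (30, 4) → (55, 4) → (55, 5) → (91, 5) → (91, 6)

Answer: 91, 6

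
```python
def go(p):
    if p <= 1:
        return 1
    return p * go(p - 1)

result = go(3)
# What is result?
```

go(3) = 3 * 2 * 1 = 6

Answer: 6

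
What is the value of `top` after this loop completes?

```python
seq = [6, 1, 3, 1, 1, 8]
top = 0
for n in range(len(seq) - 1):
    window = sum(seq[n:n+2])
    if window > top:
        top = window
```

Max sum of 2-element window in [6, 1, 3, 1, 1, 8]
`top` takes the values: 0 → 7 → 9

Answer: 9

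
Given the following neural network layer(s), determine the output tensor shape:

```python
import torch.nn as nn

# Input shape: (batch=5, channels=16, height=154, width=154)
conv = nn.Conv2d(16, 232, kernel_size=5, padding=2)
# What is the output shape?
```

Input: (5, 16, 154, 154) -> Output: (5, 232, 154, 154)

Answer: (5, 232, 154, 154)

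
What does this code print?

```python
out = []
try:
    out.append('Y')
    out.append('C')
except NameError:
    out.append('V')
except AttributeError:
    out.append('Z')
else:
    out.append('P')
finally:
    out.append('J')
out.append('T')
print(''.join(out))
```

Execution trace: 'Y' (try body) → 'C' (try body, no exception) → 'P' (else) → 'J' (finally) → 'T' (after the try/except). Output: YCPJT

Answer: YCPJT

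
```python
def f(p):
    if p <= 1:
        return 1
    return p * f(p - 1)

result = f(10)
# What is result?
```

f(10) = 10 * 9 * 8 * 7 * 6 * 5 * 4 * 3 * 2 * 1 = 3628800

Answer: 3628800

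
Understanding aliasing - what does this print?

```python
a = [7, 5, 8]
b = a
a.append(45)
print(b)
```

Key concept: basic list aliasing.
Step by step:
`a = [7, 5, 8]` → a = [7, 5, 8]
`b = a` → b = [7, 5, 8] (same object as a)
`a.append(45)` → a = [7, 5, 8, 45] (same object as b); b = [7, 5, 8, 45] (same object as a)
`print(b)` → prints [7, 5, 8, 45]

Answer: [7, 5, 8, 45]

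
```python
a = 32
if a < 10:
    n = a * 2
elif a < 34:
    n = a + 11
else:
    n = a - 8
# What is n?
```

Trace:
`a = 32` → a = 32
`if a < 10: ...` → a < 10 is False, a < 34 is True → n = 43
So n = 43

Answer: 43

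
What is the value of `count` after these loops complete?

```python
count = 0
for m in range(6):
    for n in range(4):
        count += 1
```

6 * 4 = 24
`count` takes the values: 0 → 1 → 2 → 3 → 4 → 5 → 6 → 7 → 8 → 9 → 10 → 11 → 12 → 13 → 14 → 15 → 16 → 17 → 18 → 19 → 20 → 21 → 22 → 23 → 24

Answer: 24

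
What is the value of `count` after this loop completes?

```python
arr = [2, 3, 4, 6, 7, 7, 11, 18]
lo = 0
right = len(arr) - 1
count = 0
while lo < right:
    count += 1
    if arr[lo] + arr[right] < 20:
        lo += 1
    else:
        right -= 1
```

Steps to find pair summing to 20
`count` takes the values: 0 → 1 → 2 → 3 → 4 → 5 → 6 → 7

Answer: 7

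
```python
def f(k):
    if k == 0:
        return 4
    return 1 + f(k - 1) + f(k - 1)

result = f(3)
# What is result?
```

f(k) = 1 + 2·f(k-1), f(0)=4. Closed form: (4+1)·2^3 - 1 = 39.

Answer: 39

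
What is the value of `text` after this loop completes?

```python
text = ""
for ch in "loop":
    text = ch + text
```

Reverse 'loop'
`text` takes the values: "" → "l" → "ol" → "ool" → "pool"

Answer: "pool"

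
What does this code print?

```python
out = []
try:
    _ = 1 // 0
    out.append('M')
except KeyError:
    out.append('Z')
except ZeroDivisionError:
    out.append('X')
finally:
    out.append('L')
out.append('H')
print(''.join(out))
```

Execution trace: 'X' (except ZeroDivisionError) → 'L' (finally) → 'H' (after the try/except). Output: XLH

Answer: XLH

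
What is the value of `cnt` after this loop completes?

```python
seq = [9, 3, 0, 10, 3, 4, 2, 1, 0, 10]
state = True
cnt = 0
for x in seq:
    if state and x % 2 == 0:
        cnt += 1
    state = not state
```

Count even values at even positions
`cnt` takes the values: 0 → 1 → 2 → 3

Answer: 3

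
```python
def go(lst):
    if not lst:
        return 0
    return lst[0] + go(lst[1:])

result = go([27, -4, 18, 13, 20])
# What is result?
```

27 + (-4) + 18 + 13 + 20 + 0 = 74

Answer: 74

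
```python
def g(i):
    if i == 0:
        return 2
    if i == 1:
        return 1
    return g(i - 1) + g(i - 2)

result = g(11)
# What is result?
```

Build up from base cases: g(0)=2, g(1)=1, g(2)=3, g(3)=4, g(4)=7, g(5)=11, g(6)=18, ..., g(11)=199

Answer: 199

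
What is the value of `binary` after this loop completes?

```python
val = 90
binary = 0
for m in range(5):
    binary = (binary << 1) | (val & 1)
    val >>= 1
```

Reverse lowest 5 bits of 90
`binary` takes the values: 0 → 1 → 2 → 5 → 11

Answer: 11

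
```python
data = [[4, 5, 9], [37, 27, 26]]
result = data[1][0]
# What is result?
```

Trace:
`data = [[4, 5, 9], [37, 27, 26]]` → data = [[4, 5, 9], [37, 27, 26]]
`result = data[1][0]` → result = 37
So result = 37

Answer: 37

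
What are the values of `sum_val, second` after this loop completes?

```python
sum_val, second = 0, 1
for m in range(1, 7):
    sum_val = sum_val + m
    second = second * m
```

Sum and factorial of 1 to 6
`sum_val, second` takes the values: (0, 1) → (1, 1) → (3, 1) → (3, 2) → (6, 2) → (6, 6) → (10, 6) → (10, 24) → (15, 24) → (15, 120) → (21, 120) → (21, 720)

Answer: 21, 720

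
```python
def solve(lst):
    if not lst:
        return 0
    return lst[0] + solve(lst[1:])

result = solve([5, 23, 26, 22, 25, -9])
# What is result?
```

5 + 23 + 26 + 22 + 25 + (-9) + 0 = 92

Answer: 92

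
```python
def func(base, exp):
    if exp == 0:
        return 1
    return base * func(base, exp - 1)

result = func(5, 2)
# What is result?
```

func(5, 2) = 5 * 5 = 25

Answer: 25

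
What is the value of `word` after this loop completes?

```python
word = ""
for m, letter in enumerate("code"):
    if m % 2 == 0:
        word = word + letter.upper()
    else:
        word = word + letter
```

Uppercase even positions in 'code'
`word` takes the values: "" → "C" → "Co" → "CoD" → "CoDe"

Answer: "CoDe"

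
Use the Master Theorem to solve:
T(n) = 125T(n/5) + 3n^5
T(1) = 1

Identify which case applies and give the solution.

a=125, b=5, f(n)=3n^5. log_5(125) = 3. Since c=5 > 3 and the regularity condition holds (125(n/5)^5 = (125/5^5)n^5 with 125/5^5 < 1), Case 3 applies: T(n) = Θ(f(n)) = O(n^5).

Answer: O(n^5) - Case 3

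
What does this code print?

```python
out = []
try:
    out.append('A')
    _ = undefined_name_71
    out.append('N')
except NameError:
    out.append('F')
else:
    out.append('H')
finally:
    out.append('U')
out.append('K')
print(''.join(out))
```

Execution trace: 'A' (try body) → 'F' (except NameError) → 'U' (finally) → 'K' (after the try/except). Output: AFUK

Answer: AFUK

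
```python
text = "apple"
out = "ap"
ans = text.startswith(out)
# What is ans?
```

Trace:
`text = "apple"` → text = 'apple'
`out = "ap"` → out = 'ap'
`ans = text.startswith(out)` → ans = True
So ans = True

Answer: True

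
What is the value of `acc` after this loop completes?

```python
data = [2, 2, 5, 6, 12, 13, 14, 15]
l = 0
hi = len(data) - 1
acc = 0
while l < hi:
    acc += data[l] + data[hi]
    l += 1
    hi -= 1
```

Sum of pairs from ends
`acc` takes the values: 0 → 17 → 33 → 51 → 69

Answer: 69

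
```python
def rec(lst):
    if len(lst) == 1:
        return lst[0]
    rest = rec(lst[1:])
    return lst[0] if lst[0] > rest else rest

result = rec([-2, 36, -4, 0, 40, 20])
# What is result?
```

Recursive max over [-2, 36, -4, 0, 40, 20] = 40

Answer: 40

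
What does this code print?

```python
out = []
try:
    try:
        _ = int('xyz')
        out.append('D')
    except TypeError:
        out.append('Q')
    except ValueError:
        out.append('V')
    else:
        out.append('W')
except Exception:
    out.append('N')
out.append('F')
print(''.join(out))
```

Execution trace: 'V' (inner except ValueError) → 'F' (after the try/except). Output: VF

Answer: VF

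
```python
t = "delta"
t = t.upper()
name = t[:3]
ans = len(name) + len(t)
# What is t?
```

Trace:
`t = "delta"` → t = 'delta'
`t = t.upper()` → t = 'DELTA'
`name = t[:3]` → name = 'DEL'
`ans = len(name) + len(t)` → ans = 8
So t = 'DELTA'

Answer: 'DELTA'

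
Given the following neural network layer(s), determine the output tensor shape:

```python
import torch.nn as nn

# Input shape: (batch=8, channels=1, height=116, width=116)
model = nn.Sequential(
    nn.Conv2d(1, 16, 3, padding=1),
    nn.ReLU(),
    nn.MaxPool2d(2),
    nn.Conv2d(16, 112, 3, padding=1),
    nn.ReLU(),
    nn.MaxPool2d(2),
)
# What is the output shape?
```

Input: (8, 1, 116, 116) -> after first Conv2d: (8, 16, 116, 116) -> after first MaxPool2d: (8, 16, 58, 58) -> after second Conv2d: (8, 112, 58, 58) -> Output: (8, 112, 29, 29)

Answer: (8, 112, 29, 29)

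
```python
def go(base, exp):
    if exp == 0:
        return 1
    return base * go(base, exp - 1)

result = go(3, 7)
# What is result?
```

go(3, 7) = 3 * 3 * 3 * 3 * 3 * 3 * 3 = 2187

Answer: 2187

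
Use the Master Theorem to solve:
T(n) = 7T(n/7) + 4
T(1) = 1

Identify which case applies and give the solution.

a=7, b=7, f(n)=4. log_7(7) = 1. Since c=0 < 1, Case 1 applies: T(n) = Θ(n^log_b(a)) = O(n).

Answer: O(n) - Case 1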